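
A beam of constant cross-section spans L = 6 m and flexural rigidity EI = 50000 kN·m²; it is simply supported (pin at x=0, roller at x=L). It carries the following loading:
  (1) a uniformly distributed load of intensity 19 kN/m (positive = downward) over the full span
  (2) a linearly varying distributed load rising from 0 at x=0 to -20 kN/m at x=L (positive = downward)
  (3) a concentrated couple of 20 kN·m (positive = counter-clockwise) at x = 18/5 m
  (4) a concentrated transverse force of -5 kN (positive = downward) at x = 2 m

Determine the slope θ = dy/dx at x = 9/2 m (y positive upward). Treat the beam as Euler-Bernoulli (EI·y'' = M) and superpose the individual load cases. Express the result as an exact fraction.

θ(9/2) = 156533/144000000 rad

Load 1 — uniform load w=19 kN/m over full span:
  θ_1 = -w(L³-6Lx²+4x³)/(24EI) = -19·(6³-6·6·(9/2)²+4·(9/2)³)/(24·50000) = 1881/800000 rad
Load 2 — triangular load w₀=-20 kN/m (0→w₀ over full span):
  θ_2 = -w₀(7L⁴-30L²x²+15x⁴)/(360LEI) = -(-20)·(7·6⁴-30·6²·(9/2)²+15·(9/2)⁴)/(360·6·50000) = -3939/3200000 rad
Load 3 — applied couple M₀=20 kN·m at a=18/5 m (b=L-a=12/5):
  θ_3 = (M₀x²/(2L)-M₀(x-a)+C₁)/EI  [x>a] with C₁=M₀(3b²-L²)/(6L)=-52/5 = (20·(9/2)²/(2·6)-20·((9/2)-(18/5))+(-52/5))/50000 = 107/1000000 rad
Load 4 — point force P=-5 kN at a=2 m (b=L-a=4):
  θ_4 = -Pa(2L²-6Lx+3x²+a²)/(6LEI)  [x>a] = -(-5)·2·(2·6²-6·6·(9/2)+3·(9/2)²+2²)/(6·6·50000) = -101/720000 rad
Superposition: θ = Σ θ_i = 156533/144000000 rad ≈ 0.001087 rad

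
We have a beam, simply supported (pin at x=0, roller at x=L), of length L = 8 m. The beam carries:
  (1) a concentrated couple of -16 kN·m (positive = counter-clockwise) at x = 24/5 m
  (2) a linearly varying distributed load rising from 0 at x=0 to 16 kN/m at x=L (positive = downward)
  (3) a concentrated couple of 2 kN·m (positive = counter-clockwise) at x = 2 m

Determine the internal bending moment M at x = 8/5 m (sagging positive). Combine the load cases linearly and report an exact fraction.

Load 1 — applied couple M₀=-16 kN·m at a=24/5 m (b=L-a=16/5):
  M_1 = M₀x/L  [x≤a] = (-16)·(8/5)/8 = -16/5 kN·m
Load 2 — triangular load w₀=16 kN/m (0→w₀ over full span):
  M_2 = w₀Lx/6 - w₀x³/(6L) = 16·8·(8/5)/6 - 16·(8/5)³/(6·8) = 4096/125 kN·m
Load 3 — applied couple M₀=2 kN·m at a=2 m (b=L-a=6):
  M_3 = M₀x/L  [x≤a] = 2·(8/5)/8 = 2/5 kN·m
Superposition: M = Σ M_i = 3746/125 kN·m ≈ 29.968000 kN·m

M(8/5) = 3746/125 kN·m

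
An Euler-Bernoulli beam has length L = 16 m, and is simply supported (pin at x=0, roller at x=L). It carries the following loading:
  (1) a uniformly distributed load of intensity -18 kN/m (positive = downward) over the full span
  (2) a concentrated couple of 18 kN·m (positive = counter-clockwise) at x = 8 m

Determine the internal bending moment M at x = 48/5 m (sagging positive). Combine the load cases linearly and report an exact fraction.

Load 1 — uniform load w=-18 kN/m over full span:
  M_1 = wx(L-x)/2 = (-18)·(48/5)·(16-(48/5))/2 = -13824/25 kN·m
Load 2 — applied couple M₀=18 kN·m at a=8 m (b=L-a=8):
  M_2 = M₀x/L - M₀  [x>a] = 18·(48/5)/16 - 18 = -36/5 kN·m
Superposition: M = Σ M_i = -14004/25 kN·m ≈ -560.160000 kN·m

M(48/5) = -14004/25 kN·m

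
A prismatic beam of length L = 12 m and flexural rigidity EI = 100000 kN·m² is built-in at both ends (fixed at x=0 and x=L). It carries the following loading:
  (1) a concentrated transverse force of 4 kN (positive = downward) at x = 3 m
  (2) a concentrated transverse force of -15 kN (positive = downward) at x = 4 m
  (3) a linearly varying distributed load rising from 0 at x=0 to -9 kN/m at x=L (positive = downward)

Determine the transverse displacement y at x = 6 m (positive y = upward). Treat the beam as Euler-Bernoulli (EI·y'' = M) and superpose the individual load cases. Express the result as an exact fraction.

y(6) = 13/4000 m

Load 1 — point force P=4 kN at a=3 m (b=L-a=9):
  y_1 = -Pa²(L-x)²(3bL-(3b+a)(L-x))/(6L³EI)  [x>a] = -4·3²·(12-6)²·(3·9·12-(3·9+3)·(12-6))/(6·12³·100000) = -9/50000 m
Load 2 — point force P=-15 kN at a=4 m (b=L-a=8):
  y_2 = -Pa²(L-x)²(3bL-(3b+a)(L-x))/(6L³EI)  [x>a] = -(-15)·4²·(12-6)²·(3·8·12-(3·8+4)·(12-6))/(6·12³·100000) = 1/1000 m
Load 3 — triangular load w₀=-9 kN/m (0→w₀ over full span):
  y_3 = -w₀x²(L-x)²(x+2L)/(120LEI) = -(-9)·6²·(12-6)²·(6+2·12)/(120·12·100000) = 243/100000 m
Superposition: y = Σ y_i = 13/4000 m ≈ 0.003250 m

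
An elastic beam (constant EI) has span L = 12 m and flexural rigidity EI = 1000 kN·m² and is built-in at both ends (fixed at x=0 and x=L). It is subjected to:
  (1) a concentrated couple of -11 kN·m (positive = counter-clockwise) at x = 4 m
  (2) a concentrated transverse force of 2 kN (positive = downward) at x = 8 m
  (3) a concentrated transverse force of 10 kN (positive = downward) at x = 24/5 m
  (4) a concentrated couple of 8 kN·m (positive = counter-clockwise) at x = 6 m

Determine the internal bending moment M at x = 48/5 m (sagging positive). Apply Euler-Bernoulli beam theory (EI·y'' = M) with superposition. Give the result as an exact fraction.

M(48/5) = -1577/375 kN·m

Load 1 — applied couple M₀=-11 kN·m at a=4 m (b=L-a=8):
  M_1 = R_Ax - M_A - M₀  [x>a] with R_A=-11/9, M_A=0 = (-11/9)·(48/5) - 0 - (-11) = -11/15 kN·m
Load 2 — point force P=2 kN at a=8 m (b=L-a=4):
  M_2 = Pa²(a+3b)(L-x)/L³ - Pa²b/L²  [x>a] = 2·8²·(8+3·4)·(12-(48/5))/12³ - 2·8²·4/12² = 0 kN·m
Load 3 — point force P=10 kN at a=24/5 m (b=L-a=36/5):
  M_3 = Pa²(a+3b)(L-x)/L³ - Pa²b/L²  [x>a] = 10·(24/5)²·((24/5)+3·(36/5))·(12-(48/5))/12³ - 10·(24/5)²·(36/5)/12² = -384/125 kN·m
Load 4 — applied couple M₀=8 kN·m at a=6 m (b=L-a=6):
  M_4 = R_Ax - M_A - M₀  [x>a] with R_A=1, M_A=2 = 1·(48/5) - 2 - 8 = -2/5 kN·m
Superposition: M = Σ M_i = -1577/375 kN·m ≈ -4.205333 kN·m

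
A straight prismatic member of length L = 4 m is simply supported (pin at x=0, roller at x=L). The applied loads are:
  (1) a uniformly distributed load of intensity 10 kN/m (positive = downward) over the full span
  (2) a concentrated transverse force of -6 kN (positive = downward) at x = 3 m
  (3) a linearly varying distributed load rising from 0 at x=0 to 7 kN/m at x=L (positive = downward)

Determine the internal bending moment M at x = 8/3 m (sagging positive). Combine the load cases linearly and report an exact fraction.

M(8/3) = 1676/81 kN·m

Load 1 — uniform load w=10 kN/m over full span:
  M_1 = wx(L-x)/2 = 10·(8/3)·(4-(8/3))/2 = 160/9 kN·m
Load 2 — point force P=-6 kN at a=3 m (b=L-a=1):
  M_2 = Pbx/L  [x≤a] = (-6)·1·(8/3)/4 = -4 kN·m
Load 3 — triangular load w₀=7 kN/m (0→w₀ over full span):
  M_3 = w₀Lx/6 - w₀x³/(6L) = 7·4·(8/3)/6 - 7·(8/3)³/(6·4) = 560/81 kN·m
Superposition: M = Σ M_i = 1676/81 kN·m ≈ 20.691358 kN·m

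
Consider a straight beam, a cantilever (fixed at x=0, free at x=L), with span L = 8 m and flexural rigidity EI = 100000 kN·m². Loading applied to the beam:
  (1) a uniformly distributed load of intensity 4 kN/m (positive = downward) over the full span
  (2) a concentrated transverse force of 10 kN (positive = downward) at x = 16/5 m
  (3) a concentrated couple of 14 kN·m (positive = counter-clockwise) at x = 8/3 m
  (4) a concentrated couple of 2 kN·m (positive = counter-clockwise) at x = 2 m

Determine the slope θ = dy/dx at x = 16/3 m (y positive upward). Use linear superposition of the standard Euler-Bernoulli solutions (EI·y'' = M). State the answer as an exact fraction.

θ(16/3) = -34279/10125000 rad

Load 1 — uniform load w=4 kN/m over full span:
  θ_1 = -wx(x²-3Lx+3L²)/(6EI) = -4·(16/3)·((16/3)²-3·8·(16/3)+3·8²)/(6·100000) = -832/253125 rad
Load 2 — point force P=10 kN at a=16/5 m (b=L-a=24/5):
  θ_2 = -Pa²/(2EI)  [x>a] = -10·(16/5)²/(2·100000) = -8/15625 rad
Load 3 — applied couple M₀=14 kN·m at a=8/3 m (b=L-a=16/3):
  θ_3 = M₀a/EI  [x>a] = 14·(8/3)/100000 = 7/18750 rad
Load 4 — applied couple M₀=2 kN·m at a=2 m (b=L-a=6):
  θ_4 = M₀a/EI  [x>a] = 2·2/100000 = 1/25000 rad
Superposition: θ = Σ θ_i = -34279/10125000 rad ≈ -0.003386 rad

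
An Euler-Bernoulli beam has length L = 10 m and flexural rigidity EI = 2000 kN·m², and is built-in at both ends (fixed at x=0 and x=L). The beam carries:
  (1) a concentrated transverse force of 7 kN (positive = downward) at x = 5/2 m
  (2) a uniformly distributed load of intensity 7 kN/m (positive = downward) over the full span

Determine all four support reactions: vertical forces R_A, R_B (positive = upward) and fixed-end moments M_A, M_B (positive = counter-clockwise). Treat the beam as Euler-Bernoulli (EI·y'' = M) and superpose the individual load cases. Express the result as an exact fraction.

R_A = 1309/32 kN, M_A = 6545/96 kN·m, R_B = 1155/32 kN, M_B = -5915/96 kN·m

Load 1 — point force P=7 kN at a=5/2 m (b=L-a=15/2):
  R_A = Pb²(3a+b)/L³ = 7·(15/2)²·(3·(5/2)+(15/2))/10³ = 189/32 kN
  M_A = Pab²/L² = 7·(5/2)·(15/2)²/10² = 315/32 kN·m
  R_B = Pa²(a+3b)/L³ = 7·(5/2)²·((5/2)+3·(15/2))/10³ = 35/32 kN
  M_B = -Pa²b/L² = -7·(5/2)²·(15/2)/10² = -105/32 kN·m
Load 2 — uniform load w=7 kN/m over full span:
  R_A = wL/2 = 7·10/2 = 35 kN
  M_A = wL²/12 = 7·10²/12 = 175/3 kN·m
  R_B = wL/2 = 7·10/2 = 35 kN
  M_B = -wL²/12 = -7·10²/12 = -175/3 kN·m
Superposition: R_A = 1309/32 kN, M_A = 6545/96 kN·m, R_B = 1155/32 kN, M_B = -5915/96 kN·m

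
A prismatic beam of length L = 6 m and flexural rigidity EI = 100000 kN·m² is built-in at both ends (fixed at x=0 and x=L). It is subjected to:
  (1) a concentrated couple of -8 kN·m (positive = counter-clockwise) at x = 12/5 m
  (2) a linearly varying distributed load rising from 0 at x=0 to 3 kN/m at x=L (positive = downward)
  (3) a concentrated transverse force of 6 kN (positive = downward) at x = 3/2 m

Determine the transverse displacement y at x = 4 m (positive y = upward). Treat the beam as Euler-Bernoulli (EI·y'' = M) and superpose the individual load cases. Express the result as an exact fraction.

Load 1 — applied couple M₀=-8 kN·m at a=12/5 m (b=L-a=18/5):
  y_1 = (R_Ax³/6 - M_Ax²/2 - M₀(x-a)²/2)/EI  [x>a] with R_A=-48/25, M_A=-24/25 = ((-48/25)·4³/6 - (-24/25)·4²/2 - (-8)·(4-(12/5))²/2)/100000 = -2/78125 m
Load 2 — triangular load w₀=3 kN/m (0→w₀ over full span):
  y_2 = -w₀x²(L-x)²(x+2L)/(120LEI) = -3·4²·(6-4)²·(4+2·6)/(120·6·100000) = -2/46875 m
Load 3 — point force P=6 kN at a=3/2 m (b=L-a=9/2):
  y_3 = -Pa²(L-x)²(3bL-(3b+a)(L-x))/(6L³EI)  [x>a] = -6·(3/2)²·(6-4)²·(3·(9/2)·6-(3·(9/2)+(3/2))·(6-4))/(6·6³·100000) = -17/800000 m
Superposition: y = Σ y_i = -5371/60000000 m ≈ -0.000090 m

y(4) = -5371/60000000 m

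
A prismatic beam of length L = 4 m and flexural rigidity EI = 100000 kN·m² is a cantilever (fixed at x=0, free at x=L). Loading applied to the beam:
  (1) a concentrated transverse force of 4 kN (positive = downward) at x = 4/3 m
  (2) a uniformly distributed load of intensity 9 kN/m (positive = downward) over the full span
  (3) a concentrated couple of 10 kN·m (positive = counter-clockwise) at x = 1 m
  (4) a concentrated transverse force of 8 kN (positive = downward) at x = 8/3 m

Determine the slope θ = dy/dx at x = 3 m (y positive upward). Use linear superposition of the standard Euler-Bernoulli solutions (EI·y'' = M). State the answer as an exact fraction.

Load 1 — point force P=4 kN at a=4/3 m (b=L-a=8/3):
  θ_1 = -Pa²/(2EI)  [x>a] = -4·(4/3)²/(2·100000) = -1/28125 rad
Load 2 — uniform load w=9 kN/m over full span:
  θ_2 = -wx(x²-3Lx+3L²)/(6EI) = -9·3·(3²-3·4·3+3·4²)/(6·100000) = -189/200000 rad
Load 3 — applied couple M₀=10 kN·m at a=1 m (b=L-a=3):
  θ_3 = M₀a/EI  [x>a] = 10·1/100000 = 1/10000 rad
Load 4 — point force P=8 kN at a=8/3 m (b=L-a=4/3):
  θ_4 = -Pa²/(2EI)  [x>a] = -8·(8/3)²/(2·100000) = -8/28125 rad
Superposition: θ = Σ θ_i = -233/200000 rad ≈ -0.001165 rad

θ(3) = -233/200000 rad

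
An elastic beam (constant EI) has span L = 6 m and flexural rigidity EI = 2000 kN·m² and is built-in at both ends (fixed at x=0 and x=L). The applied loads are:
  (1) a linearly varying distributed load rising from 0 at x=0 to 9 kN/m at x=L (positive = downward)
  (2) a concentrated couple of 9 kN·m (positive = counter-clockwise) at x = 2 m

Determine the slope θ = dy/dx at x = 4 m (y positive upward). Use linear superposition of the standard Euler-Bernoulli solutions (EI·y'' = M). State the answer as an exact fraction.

θ(4) = 9/5000 rad

Load 1 — triangular load w₀=9 kN/m (0→w₀ over full span):
  θ_1 = -w₀(2x(L-x)(L-2x)(x+2L)+x²(L-x)²)/(120LEI) = -9·(2·4·(6-4)·(6-2·4)·(4+2·6)+4²·(6-4)²)/(120·6·2000) = 7/2500 rad
Load 2 — applied couple M₀=9 kN·m at a=2 m (b=L-a=4):
  θ_2 = (R_Ax²/2 - M_Ax - M₀(x-a))/EI  [x>a] with R_A=2, M_A=0 = (2·4²/2 - 0·4 - 9·(4-2))/2000 = -1/1000 rad
Superposition: θ = Σ θ_i = 9/5000 rad ≈ 0.001800 rad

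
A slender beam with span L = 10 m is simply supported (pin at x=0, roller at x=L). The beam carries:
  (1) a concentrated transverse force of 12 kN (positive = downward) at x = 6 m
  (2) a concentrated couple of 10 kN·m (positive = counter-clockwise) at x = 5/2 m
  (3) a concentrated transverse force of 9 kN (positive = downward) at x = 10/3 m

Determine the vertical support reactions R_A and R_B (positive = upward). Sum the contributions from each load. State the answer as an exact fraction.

Load 1 — point force P=12 kN at a=6 m (b=L-a=4):
  R_A = Pb/L = 12·4/10 = 24/5 kN
  R_B = Pa/L = 12·6/10 = 36/5 kN
Load 2 — applied couple M₀=10 kN·m at a=5/2 m (b=L-a=15/2):
  R_A = M₀/L = 10/10 = 1 kN
  R_B = -M₀/L = -10/10 = -1 kN
Load 3 — point force P=9 kN at a=10/3 m (b=L-a=20/3):
  R_A = Pb/L = 9·(20/3)/10 = 6 kN
  R_B = Pa/L = 9·(10/3)/10 = 3 kN
Superposition: R_A = 59/5 kN, R_B = 46/5 kN

R_A = 59/5 kN, R_B = 46/5 kN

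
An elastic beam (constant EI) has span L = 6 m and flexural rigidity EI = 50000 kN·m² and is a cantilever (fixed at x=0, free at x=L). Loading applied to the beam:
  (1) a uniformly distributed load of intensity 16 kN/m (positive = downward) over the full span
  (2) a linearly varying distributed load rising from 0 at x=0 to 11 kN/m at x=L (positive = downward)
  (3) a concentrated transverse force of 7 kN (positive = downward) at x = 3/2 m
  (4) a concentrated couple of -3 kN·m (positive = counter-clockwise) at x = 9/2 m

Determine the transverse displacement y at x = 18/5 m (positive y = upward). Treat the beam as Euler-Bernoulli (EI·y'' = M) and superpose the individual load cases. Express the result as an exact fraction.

Load 1 — uniform load w=16 kN/m over full span:
  y_1 = -wx²(x²-4Lx+6L²)/(24EI) = -16·(18/5)²·((18/5)²-4·6·(18/5)+6·6²)/(24·50000) = -48114/1953125 m
Load 2 — triangular load w₀=11 kN/m (0→w₀ over full span):
  y_2 = (w₀Lx³/12-w₀L²x²/6-w₀x⁵/(120L))/EI = (11·6·(18/5)³/12-11·6²·(18/5)²/6-11·(18/5)⁵/(120·6))/50000 = -4749921/390625000 m
Load 3 — point force P=7 kN at a=3/2 m (b=L-a=9/2):
  y_3 = -Pa²(3x-a)/(6EI)  [x>a] = -7·(3/2)²·(3·(18/5)-(3/2))/(6·50000) = -1953/4000000 m
Load 4 — applied couple M₀=-3 kN·m at a=9/2 m (b=L-a=3/2):
  y_4 = M₀x²/(2EI)  [x≤a] = (-3)·(18/5)²/(2·50000) = -243/625000 m
Superposition: y = Σ y_i = -470890197/12500000000 m ≈ -0.037671 m

y(18/5) = -470890197/12500000000 m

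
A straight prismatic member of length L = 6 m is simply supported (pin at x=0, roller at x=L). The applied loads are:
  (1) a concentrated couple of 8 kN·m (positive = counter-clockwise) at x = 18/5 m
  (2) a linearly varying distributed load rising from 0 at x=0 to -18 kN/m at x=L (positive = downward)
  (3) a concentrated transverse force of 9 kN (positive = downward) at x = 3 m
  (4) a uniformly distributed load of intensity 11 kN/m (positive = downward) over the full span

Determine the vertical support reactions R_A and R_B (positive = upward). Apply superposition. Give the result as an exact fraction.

Load 1 — applied couple M₀=8 kN·m at a=18/5 m (b=L-a=12/5):
  R_A = M₀/L = 8/6 = 4/3 kN
  R_B = -M₀/L = -8/6 = -4/3 kN
Load 2 — triangular load w₀=-18 kN/m (0→w₀ over full span):
  R_A = w₀L/6 = (-18)·6/6 = -18 kN
  R_B = w₀L/3 = (-18)·6/3 = -36 kN
Load 3 — point force P=9 kN at a=3 m (b=L-a=3):
  R_A = Pb/L = 9·3/6 = 9/2 kN
  R_B = Pa/L = 9·3/6 = 9/2 kN
Load 4 — uniform load w=11 kN/m over full span:
  R_A = wL/2 = 11·6/2 = 33 kN
  R_B = wL/2 = 11·6/2 = 33 kN
Superposition: R_A = 125/6 kN, R_B = 1/6 kN

R_A = 125/6 kN, R_B = 1/6 kN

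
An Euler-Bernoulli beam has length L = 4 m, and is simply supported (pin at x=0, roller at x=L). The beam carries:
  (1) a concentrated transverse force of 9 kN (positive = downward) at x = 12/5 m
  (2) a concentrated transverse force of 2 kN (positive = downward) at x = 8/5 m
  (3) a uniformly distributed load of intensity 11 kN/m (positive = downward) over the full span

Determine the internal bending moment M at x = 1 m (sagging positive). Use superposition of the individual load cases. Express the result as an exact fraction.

Load 1 — point force P=9 kN at a=12/5 m (b=L-a=8/5):
  M_1 = Pbx/L  [x≤a] = 9·(8/5)·1/4 = 18/5 kN·m
Load 2 — point force P=2 kN at a=8/5 m (b=L-a=12/5):
  M_2 = Pbx/L  [x≤a] = 2·(12/5)·1/4 = 6/5 kN·m
Load 3 — uniform load w=11 kN/m over full span:
  M_3 = wx(L-x)/2 = 11·1·(4-1)/2 = 33/2 kN·m
Superposition: M = Σ M_i = 213/10 kN·m ≈ 21.300000 kN·m

M(1) = 213/10 kN·m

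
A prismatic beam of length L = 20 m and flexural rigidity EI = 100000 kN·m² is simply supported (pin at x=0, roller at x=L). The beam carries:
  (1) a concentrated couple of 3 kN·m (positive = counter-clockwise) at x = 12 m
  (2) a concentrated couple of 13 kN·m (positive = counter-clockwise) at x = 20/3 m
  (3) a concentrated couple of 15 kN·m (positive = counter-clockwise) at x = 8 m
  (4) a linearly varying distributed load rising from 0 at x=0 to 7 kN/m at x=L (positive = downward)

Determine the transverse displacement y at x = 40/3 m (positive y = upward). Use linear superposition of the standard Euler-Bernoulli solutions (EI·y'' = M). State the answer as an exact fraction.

Load 1 — applied couple M₀=3 kN·m at a=12 m (b=L-a=8):
  y_1 = (M₀x³/(6L)-M₀(x-a)²/2+C₁x)/EI  [x>a] with C₁=M₀(3b²-L²)/(6L)=-26/5 = (3·(40/3)³/(6·20)-3·((40/3)-12)²/2+(-26/5)·(40/3))/100000 = -43/337500 m
Load 2 — applied couple M₀=13 kN·m at a=20/3 m (b=L-a=40/3):
  y_2 = (M₀x³/(6L)-M₀(x-a)²/2+C₁x)/EI  [x>a] with C₁=M₀(3b²-L²)/(6L)=130/9 = (13·(40/3)³/(6·20)-13·((40/3)-(20/3))²/2+(130/9)·(40/3))/100000 = 13/8100 m
Load 3 — applied couple M₀=15 kN·m at a=8 m (b=L-a=12):
  y_3 = (M₀x³/(6L)-M₀(x-a)²/2+C₁x)/EI  [x>a] with C₁=M₀(3b²-L²)/(6L)=4 = (15·(40/3)³/(6·20)-15·((40/3)-8)²/2+4·(40/3))/100000 = 23/16875 m
Load 4 — triangular load w₀=7 kN/m (0→w₀ over full span):
  y_4 = -w₀x(7L⁴-10L²x²+3x⁴)/(360LEI) = -7·(40/3)·(7·20⁴-10·20²·(40/3)²+3·(40/3)⁴)/(360·20·100000) = -238/3645 m
Superposition: y = Σ y_i = -142279/2278125 m ≈ -0.062454 m

y(40/3) = -142279/2278125 m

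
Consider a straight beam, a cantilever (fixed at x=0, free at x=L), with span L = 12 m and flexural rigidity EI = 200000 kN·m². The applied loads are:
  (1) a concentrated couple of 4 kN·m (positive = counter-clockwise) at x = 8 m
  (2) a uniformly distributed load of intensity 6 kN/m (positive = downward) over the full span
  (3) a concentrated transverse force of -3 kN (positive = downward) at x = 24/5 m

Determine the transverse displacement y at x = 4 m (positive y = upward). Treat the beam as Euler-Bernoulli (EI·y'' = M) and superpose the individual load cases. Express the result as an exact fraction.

y(4) = -206/15625 m

Load 1 — applied couple M₀=4 kN·m at a=8 m (b=L-a=4):
  y_1 = M₀x²/(2EI)  [x≤a] = 4·4²/(2·200000) = 1/6250 m
Load 2 — uniform load w=6 kN/m over full span:
  y_2 = -wx²(x²-4Lx+6L²)/(24EI) = -6·4²·(4²-4·12·4+6·12²)/(24·200000) = -43/3125 m
Load 3 — point force P=-3 kN at a=24/5 m (b=L-a=36/5):
  y_3 = -Px²(3a-x)/(6EI)  [x≤a] = -(-3)·4²·(3·(24/5)-4)/(6·200000) = 13/31250 m
Superposition: y = Σ y_i = -206/15625 m ≈ -0.013184 m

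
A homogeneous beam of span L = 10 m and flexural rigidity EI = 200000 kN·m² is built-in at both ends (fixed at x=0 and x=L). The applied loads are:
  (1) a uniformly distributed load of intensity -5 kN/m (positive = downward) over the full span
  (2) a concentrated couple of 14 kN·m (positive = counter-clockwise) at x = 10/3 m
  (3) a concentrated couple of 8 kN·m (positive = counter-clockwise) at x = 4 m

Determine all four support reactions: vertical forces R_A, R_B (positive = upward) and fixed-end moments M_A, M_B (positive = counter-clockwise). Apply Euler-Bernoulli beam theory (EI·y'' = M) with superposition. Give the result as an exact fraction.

Load 1 — uniform load w=-5 kN/m over full span:
  R_A = wL/2 = (-5)·10/2 = -25 kN
  M_A = wL²/12 = (-5)·10²/12 = -125/3 kN·m
  R_B = wL/2 = (-5)·10/2 = -25 kN
  M_B = -wL²/12 = -(-5)·10²/12 = 125/3 kN·m
Load 2 — applied couple M₀=14 kN·m at a=10/3 m (b=L-a=20/3):
  R_A = 6M₀ab/L³ = 6·14·(10/3)·(20/3)/10³ = 28/15 kN
  M_A = M₀b(2a-b)/L² = 14·(20/3)·(2·(10/3)-(20/3))/10² = 0 kN·m
  R_B = -6M₀ab/L³ = -6·14·(10/3)·(20/3)/10³ = -28/15 kN
  M_B = M₀a(2b-a)/L² = 14·(10/3)·(2·(20/3)-(10/3))/10² = 14/3 kN·m
Load 3 — applied couple M₀=8 kN·m at a=4 m (b=L-a=6):
  R_A = 6M₀ab/L³ = 6·8·4·6/10³ = 144/125 kN
  M_A = M₀b(2a-b)/L² = 8·6·(2·4-6)/10² = 24/25 kN·m
  R_B = -6M₀ab/L³ = -6·8·4·6/10³ = -144/125 kN
  M_B = M₀a(2b-a)/L² = 8·4·(2·6-4)/10² = 64/25 kN·m
Superposition: R_A = -8243/375 kN, M_A = -3053/75 kN·m, R_B = -10507/375 kN, M_B = 3667/75 kN·m

R_A = -8243/375 kN, M_A = -3053/75 kN·m, R_B = -10507/375 kN, M_B = 3667/75 kN·m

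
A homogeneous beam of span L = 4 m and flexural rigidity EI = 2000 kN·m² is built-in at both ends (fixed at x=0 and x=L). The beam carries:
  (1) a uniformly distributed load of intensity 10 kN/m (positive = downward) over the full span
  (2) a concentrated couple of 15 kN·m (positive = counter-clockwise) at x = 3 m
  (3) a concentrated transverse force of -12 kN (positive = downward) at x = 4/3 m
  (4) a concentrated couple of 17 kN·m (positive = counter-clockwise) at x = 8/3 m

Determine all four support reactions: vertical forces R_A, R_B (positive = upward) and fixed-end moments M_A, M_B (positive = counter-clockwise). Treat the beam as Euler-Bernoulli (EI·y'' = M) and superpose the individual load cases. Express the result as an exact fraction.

R_A = 6047/288 kN, M_A = 2387/144 kN·m, R_B = 2017/288 kN, M_B = -1813/144 kN·m

Load 1 — uniform load w=10 kN/m over full span:
  R_A = wL/2 = 10·4/2 = 20 kN
  M_A = wL²/12 = 10·4²/12 = 40/3 kN·m
  R_B = wL/2 = 10·4/2 = 20 kN
  M_B = -wL²/12 = -10·4²/12 = -40/3 kN·m
Load 2 — applied couple M₀=15 kN·m at a=3 m (b=L-a=1):
  R_A = 6M₀ab/L³ = 6·15·3·1/4³ = 135/32 kN
  M_A = M₀b(2a-b)/L² = 15·1·(2·3-1)/4² = 75/16 kN·m
  R_B = -6M₀ab/L³ = -6·15·3·1/4³ = -135/32 kN
  M_B = M₀a(2b-a)/L² = 15·3·(2·1-3)/4² = -45/16 kN·m
Load 3 — point force P=-12 kN at a=4/3 m (b=L-a=8/3):
  R_A = Pb²(3a+b)/L³ = (-12)·(8/3)²·(3·(4/3)+(8/3))/4³ = -80/9 kN
  M_A = Pab²/L² = (-12)·(4/3)·(8/3)²/4² = -64/9 kN·m
  R_B = Pa²(a+3b)/L³ = (-12)·(4/3)²·((4/3)+3·(8/3))/4³ = -28/9 kN
  M_B = -Pa²b/L² = -(-12)·(4/3)²·(8/3)/4² = 32/9 kN·m
Load 4 — applied couple M₀=17 kN·m at a=8/3 m (b=L-a=4/3):
  R_A = 6M₀ab/L³ = 6·17·(8/3)·(4/3)/4³ = 17/3 kN
  M_A = M₀b(2a-b)/L² = 17·(4/3)·(2·(8/3)-(4/3))/4² = 17/3 kN·m
  R_B = -6M₀ab/L³ = -6·17·(8/3)·(4/3)/4³ = -17/3 kN
  M_B = M₀a(2b-a)/L² = 17·(8/3)·(2·(4/3)-(8/3))/4² = 0 kN·m
Superposition: R_A = 6047/288 kN, M_A = 2387/144 kN·m, R_B = 2017/288 kN, M_B = -1813/144 kN·m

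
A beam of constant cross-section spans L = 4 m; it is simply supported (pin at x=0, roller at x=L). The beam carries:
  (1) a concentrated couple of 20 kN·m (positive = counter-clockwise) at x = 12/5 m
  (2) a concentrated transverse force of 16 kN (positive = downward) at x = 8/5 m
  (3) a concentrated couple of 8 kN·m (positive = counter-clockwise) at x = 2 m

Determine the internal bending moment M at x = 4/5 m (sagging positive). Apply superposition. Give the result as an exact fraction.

M(4/5) = 332/25 kN·m

Load 1 — applied couple M₀=20 kN·m at a=12/5 m (b=L-a=8/5):
  M_1 = M₀x/L  [x≤a] = 20·(4/5)/4 = 4 kN·m
Load 2 — point force P=16 kN at a=8/5 m (b=L-a=12/5):
  M_2 = Pbx/L  [x≤a] = 16·(12/5)·(4/5)/4 = 192/25 kN·m
Load 3 — applied couple M₀=8 kN·m at a=2 m (b=L-a=2):
  M_3 = M₀x/L  [x≤a] = 8·(4/5)/4 = 8/5 kN·m
Superposition: M = Σ M_i = 332/25 kN·m ≈ 13.280000 kN·m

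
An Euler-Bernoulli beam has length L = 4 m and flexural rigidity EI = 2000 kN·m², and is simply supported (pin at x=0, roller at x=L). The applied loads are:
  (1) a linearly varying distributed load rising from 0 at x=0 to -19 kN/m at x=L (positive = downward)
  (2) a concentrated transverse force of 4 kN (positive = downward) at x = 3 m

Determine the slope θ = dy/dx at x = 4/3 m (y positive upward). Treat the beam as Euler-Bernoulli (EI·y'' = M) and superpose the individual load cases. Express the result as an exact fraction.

θ(4/3) = 27701/4860000 rad

Load 1 — triangular load w₀=-19 kN/m (0→w₀ over full span):
  θ_1 = -w₀(7L⁴-30L²x²+15x⁴)/(360LEI) = -(-19)·(7·4⁴-30·4²·(4/3)²+15·(4/3)⁴)/(360·4·2000) = 988/151875 rad
Load 2 — point force P=4 kN at a=3 m (b=L-a=1):
  θ_2 = -Pb(L²-b²-3x²)/(6LEI)  [x≤a] = -4·1·(4²-1²-3·(4/3)²)/(6·4·2000) = -29/36000 rad
Superposition: θ = Σ θ_i = 27701/4860000 rad ≈ 0.005700 rad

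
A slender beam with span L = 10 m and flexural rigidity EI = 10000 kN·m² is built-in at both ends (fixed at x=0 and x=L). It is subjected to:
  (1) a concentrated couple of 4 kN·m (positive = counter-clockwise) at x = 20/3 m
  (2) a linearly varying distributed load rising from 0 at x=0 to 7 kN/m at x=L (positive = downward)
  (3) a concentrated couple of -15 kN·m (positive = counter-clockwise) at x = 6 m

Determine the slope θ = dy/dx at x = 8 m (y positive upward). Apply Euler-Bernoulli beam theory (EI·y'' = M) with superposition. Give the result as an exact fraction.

θ(8) = 1133/375000 rad

Load 1 — applied couple M₀=4 kN·m at a=20/3 m (b=L-a=10/3):
  θ_1 = (R_Ax²/2 - M_Ax - M₀(x-a))/EI  [x>a] with R_A=8/15, M_A=4/3 = ((8/15)·8²/2 - (4/3)·8 - 4·(8-(20/3)))/10000 = 1/9375 rad
Load 2 — triangular load w₀=7 kN/m (0→w₀ over full span):
  θ_2 = -w₀(2x(L-x)(L-2x)(x+2L)+x²(L-x)²)/(120LEI) = -7·(2·8·(10-8)·(10-2·8)·(8+2·10)+8²·(10-8)²)/(120·10·10000) = 28/9375 rad
Load 3 — applied couple M₀=-15 kN·m at a=6 m (b=L-a=4):
  θ_3 = (R_Ax²/2 - M_Ax - M₀(x-a))/EI  [x>a] with R_A=-54/25, M_A=-24/5 = ((-54/25)·8²/2 - (-24/5)·8 - (-15)·(8-6))/10000 = -9/125000 rad
Superposition: θ = Σ θ_i = 1133/375000 rad ≈ 0.003021 rad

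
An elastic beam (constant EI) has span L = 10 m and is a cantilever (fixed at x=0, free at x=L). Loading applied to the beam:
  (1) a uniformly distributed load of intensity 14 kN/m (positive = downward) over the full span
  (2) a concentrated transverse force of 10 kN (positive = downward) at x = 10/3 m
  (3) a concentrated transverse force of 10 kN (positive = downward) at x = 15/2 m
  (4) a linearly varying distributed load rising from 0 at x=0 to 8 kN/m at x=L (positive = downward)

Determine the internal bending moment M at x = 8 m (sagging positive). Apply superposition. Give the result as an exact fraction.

M(8) = -644/15 kN·m

Load 1 — uniform load w=14 kN/m over full span:
  M_1 = -w(L-x)²/2 = -14·(10-8)²/2 = -28 kN·m
Load 2 — point force P=10 kN at a=10/3 m (b=L-a=20/3):
  M_2 = 0  [x>a] = 0 kN·m
Load 3 — point force P=10 kN at a=15/2 m (b=L-a=5/2):
  M_3 = 0  [x>a] = 0 kN·m
Load 4 — triangular load w₀=8 kN/m (0→w₀ over full span):
  M_4 = w₀Lx/2 - w₀L²/3 - w₀x³/(6L) = 8·10·8/2 - 8·10²/3 - 8·8³/(6·10) = -224/15 kN·m
Superposition: M = Σ M_i = -644/15 kN·m ≈ -42.933333 kN·m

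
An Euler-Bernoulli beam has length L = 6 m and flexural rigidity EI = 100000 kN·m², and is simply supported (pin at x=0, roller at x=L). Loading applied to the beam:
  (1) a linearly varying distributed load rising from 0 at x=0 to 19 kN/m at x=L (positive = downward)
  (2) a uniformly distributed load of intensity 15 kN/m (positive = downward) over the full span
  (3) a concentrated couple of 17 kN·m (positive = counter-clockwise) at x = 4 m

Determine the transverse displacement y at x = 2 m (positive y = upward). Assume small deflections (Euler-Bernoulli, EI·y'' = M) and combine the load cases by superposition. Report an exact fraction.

Load 1 — triangular load w₀=19 kN/m (0→w₀ over full span):
  y_1 = -w₀x(7L⁴-10L²x²+3x⁴)/(360LEI) = -19·2·(7·6⁴-10·6²·2²+3·2⁴)/(360·6·100000) = -38/28125 m
Load 2 — uniform load w=15 kN/m over full span:
  y_2 = -wx(L³-2Lx²+x³)/(24EI) = -15·2·(6³-2·6·2²+2³)/(24·100000) = -11/5000 m
Load 3 — applied couple M₀=17 kN·m at a=4 m (b=L-a=2):
  y_3 = (M₀x³/(6L)+C₁x)/EI  [x≤a] with C₁=M₀(3b²-L²)/(6L)=-34/3 = (17·2³/(6·6)+(-34/3)·2)/100000 = -17/90000 m
Superposition: y = Σ y_i = -187/50000 m ≈ -0.003740 m

y(2) = -187/50000 m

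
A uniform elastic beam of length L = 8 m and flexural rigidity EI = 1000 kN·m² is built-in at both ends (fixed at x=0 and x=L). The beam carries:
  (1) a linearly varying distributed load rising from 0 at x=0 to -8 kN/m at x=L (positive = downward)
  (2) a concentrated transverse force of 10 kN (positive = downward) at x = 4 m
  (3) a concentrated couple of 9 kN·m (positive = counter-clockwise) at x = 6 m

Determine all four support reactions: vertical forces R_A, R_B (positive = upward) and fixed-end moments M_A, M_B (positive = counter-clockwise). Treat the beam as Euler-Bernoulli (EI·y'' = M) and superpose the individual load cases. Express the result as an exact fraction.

R_A = -1067/320 kN, M_A = -1021/240 kN·m, R_B = -5973/320 kN, M_B = 1113/80 kN·m

Load 1 — triangular load w₀=-8 kN/m (0→w₀ over full span):
  R_A = 3w₀L/20 = 3·(-8)·8/20 = -48/5 kN
  M_A = w₀L²/30 = (-8)·8²/30 = -256/15 kN·m
  R_B = 7w₀L/20 = 7·(-8)·8/20 = -112/5 kN
  M_B = -w₀L²/20 = -(-8)·8²/20 = 128/5 kN·m
Load 2 — point force P=10 kN at a=4 m (b=L-a=4):
  R_A = Pb²(3a+b)/L³ = 10·4²·(3·4+4)/8³ = 5 kN
  M_A = Pab²/L² = 10·4·4²/8² = 10 kN·m
  R_B = Pa²(a+3b)/L³ = 10·4²·(4+3·4)/8³ = 5 kN
  M_B = -Pa²b/L² = -10·4²·4/8² = -10 kN·m
Load 3 — applied couple M₀=9 kN·m at a=6 m (b=L-a=2):
  R_A = 6M₀ab/L³ = 6·9·6·2/8³ = 81/64 kN
  M_A = M₀b(2a-b)/L² = 9·2·(2·6-2)/8² = 45/16 kN·m
  R_B = -6M₀ab/L³ = -6·9·6·2/8³ = -81/64 kN
  M_B = M₀a(2b-a)/L² = 9·6·(2·2-6)/8² = -27/16 kN·m
Superposition: R_A = -1067/320 kN, M_A = -1021/240 kN·m, R_B = -5973/320 kN, M_B = 1113/80 kN·m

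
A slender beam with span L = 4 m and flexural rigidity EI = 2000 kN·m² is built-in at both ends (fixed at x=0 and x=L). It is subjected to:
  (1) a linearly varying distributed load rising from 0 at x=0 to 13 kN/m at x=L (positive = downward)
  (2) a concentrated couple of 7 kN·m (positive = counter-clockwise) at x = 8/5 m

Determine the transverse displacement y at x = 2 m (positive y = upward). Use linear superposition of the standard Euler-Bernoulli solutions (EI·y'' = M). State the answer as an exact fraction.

y(2) = -241/150000 m

Load 1 — triangular load w₀=13 kN/m (0→w₀ over full span):
  y_1 = -w₀x²(L-x)²(x+2L)/(120LEI) = -13·2²·(4-2)²·(2+2·4)/(120·4·2000) = -13/6000 m
Load 2 — applied couple M₀=7 kN·m at a=8/5 m (b=L-a=12/5):
  y_2 = (R_Ax³/6 - M_Ax²/2 - M₀(x-a)²/2)/EI  [x>a] with R_A=63/25, M_A=21/25 = ((63/25)·2³/6 - (21/25)·2²/2 - 7·(2-(8/5))²/2)/2000 = 7/12500 m
Superposition: y = Σ y_i = -241/150000 m ≈ -0.001607 m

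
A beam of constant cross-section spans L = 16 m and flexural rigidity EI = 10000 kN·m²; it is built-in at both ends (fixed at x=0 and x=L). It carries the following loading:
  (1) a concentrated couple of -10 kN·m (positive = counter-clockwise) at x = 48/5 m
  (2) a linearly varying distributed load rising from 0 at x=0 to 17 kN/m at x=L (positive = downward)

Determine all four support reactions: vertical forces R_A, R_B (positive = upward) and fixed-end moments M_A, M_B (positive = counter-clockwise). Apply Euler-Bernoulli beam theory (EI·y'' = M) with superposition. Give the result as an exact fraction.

Load 1 — applied couple M₀=-10 kN·m at a=48/5 m (b=L-a=32/5):
  R_A = 6M₀ab/L³ = 6·(-10)·(48/5)·(32/5)/16³ = -9/10 kN
  M_A = M₀b(2a-b)/L² = (-10)·(32/5)·(2·(48/5)-(32/5))/16² = -16/5 kN·m
  R_B = -6M₀ab/L³ = -6·(-10)·(48/5)·(32/5)/16³ = 9/10 kN
  M_B = M₀a(2b-a)/L² = (-10)·(48/5)·(2·(32/5)-(48/5))/16² = -6/5 kN·m
Load 2 — triangular load w₀=17 kN/m (0→w₀ over full span):
  R_A = 3w₀L/20 = 3·17·16/20 = 204/5 kN
  M_A = w₀L²/30 = 17·16²/30 = 2176/15 kN·m
  R_B = 7w₀L/20 = 7·17·16/20 = 476/5 kN
  M_B = -w₀L²/20 = -17·16²/20 = -1088/5 kN·m
Superposition: R_A = 399/10 kN, M_A = 2128/15 kN·m, R_B = 961/10 kN, M_B = -1094/5 kN·m

R_A = 399/10 kN, M_A = 2128/15 kN·m, R_B = 961/10 kN, M_B = -1094/5 kN·m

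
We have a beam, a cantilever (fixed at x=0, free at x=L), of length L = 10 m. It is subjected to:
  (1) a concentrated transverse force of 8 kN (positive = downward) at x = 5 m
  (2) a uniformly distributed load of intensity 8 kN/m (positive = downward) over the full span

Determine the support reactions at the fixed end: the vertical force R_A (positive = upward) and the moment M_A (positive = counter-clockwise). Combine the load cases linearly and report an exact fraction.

R_A = 88 kN, M_A = 440 kN·m

Load 1 — point force P=8 kN at a=5 m (b=L-a=5):
  R_A = P = 8 kN
  M_A = Pa = 8·5 = 40 kN·m
Load 2 — uniform load w=8 kN/m over full span:
  R_A = wL = 8·10 = 80 kN
  M_A = wL²/2 = 8·10²/2 = 400 kN·m
Superposition: R_A = 88 kN, M_A = 440 kN·m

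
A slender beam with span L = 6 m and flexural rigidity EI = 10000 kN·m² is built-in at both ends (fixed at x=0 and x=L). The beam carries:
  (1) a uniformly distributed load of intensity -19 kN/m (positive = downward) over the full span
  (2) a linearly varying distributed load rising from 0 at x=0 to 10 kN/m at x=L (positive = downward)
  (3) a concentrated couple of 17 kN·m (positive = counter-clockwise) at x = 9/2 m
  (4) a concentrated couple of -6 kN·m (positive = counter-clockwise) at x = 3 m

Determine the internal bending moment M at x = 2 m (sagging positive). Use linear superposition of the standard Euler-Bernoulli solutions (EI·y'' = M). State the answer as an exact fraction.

M(2) = -2255/144 kN·m

Load 1 — uniform load w=-19 kN/m over full span:
  M_1 = wLx/2 - wL²/12 - wx²/2 = (-19)·6·2/2 - (-19)·6²/12 - (-19)·2²/2 = -19 kN·m
Load 2 — triangular load w₀=10 kN/m (0→w₀ over full span):
  M_2 = 3w₀Lx/20 - w₀L²/30 - w₀x³/(6L) = 3·10·6·2/20 - 10·6²/30 - 10·2³/(6·6) = 34/9 kN·m
Load 3 — applied couple M₀=17 kN·m at a=9/2 m (b=L-a=3/2):
  M_3 = R_Ax - M_A  [x≤a] with R_A=51/16, M_A=85/16 = (51/16)·2 - (85/16) = 17/16 kN·m
Load 4 — applied couple M₀=-6 kN·m at a=3 m (b=L-a=3):
  M_4 = R_Ax - M_A  [x≤a] with R_A=-3/2, M_A=-3/2 = (-3/2)·2 - (-3/2) = -3/2 kN·m
Superposition: M = Σ M_i = -2255/144 kN·m ≈ -15.659722 kN·m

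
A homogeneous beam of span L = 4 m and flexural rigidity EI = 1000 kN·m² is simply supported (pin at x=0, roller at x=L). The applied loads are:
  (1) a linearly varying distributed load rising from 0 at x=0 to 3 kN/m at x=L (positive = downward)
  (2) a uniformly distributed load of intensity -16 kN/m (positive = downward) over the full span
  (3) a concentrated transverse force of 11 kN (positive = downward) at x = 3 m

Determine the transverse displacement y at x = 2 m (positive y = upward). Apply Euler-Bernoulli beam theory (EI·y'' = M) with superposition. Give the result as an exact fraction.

y(2) = 153/4000 m

Load 1 — triangular load w₀=3 kN/m (0→w₀ over full span):
  y_1 = -w₀x(7L⁴-10L²x²+3x⁴)/(360LEI) = -3·2·(7·4⁴-10·4²·2²+3·2⁴)/(360·4·1000) = -1/200 m
Load 2 — uniform load w=-16 kN/m over full span:
  y_2 = -wx(L³-2Lx²+x³)/(24EI) = -(-16)·2·(4³-2·4·2²+2³)/(24·1000) = 4/75 m
Load 3 — point force P=11 kN at a=3 m (b=L-a=1):
  y_3 = -Pbx(L²-b²-x²)/(6LEI)  [x≤a] = -11·1·2·(4²-1²-2²)/(6·4·1000) = -121/12000 m
Superposition: y = Σ y_i = 153/4000 m ≈ 0.038250 m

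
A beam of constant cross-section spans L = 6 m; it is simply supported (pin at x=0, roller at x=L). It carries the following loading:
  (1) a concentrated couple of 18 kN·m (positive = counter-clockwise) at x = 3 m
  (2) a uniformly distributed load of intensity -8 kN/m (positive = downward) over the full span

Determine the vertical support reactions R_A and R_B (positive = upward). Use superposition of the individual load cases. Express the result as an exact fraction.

Load 1 — applied couple M₀=18 kN·m at a=3 m (b=L-a=3):
  R_A = M₀/L = 18/6 = 3 kN
  R_B = -M₀/L = -18/6 = -3 kN
Load 2 — uniform load w=-8 kN/m over full span:
  R_A = wL/2 = (-8)·6/2 = -24 kN
  R_B = wL/2 = (-8)·6/2 = -24 kN
Superposition: R_A = -21 kN, R_B = -27 kN

R_A = -21 kN, R_B = -27 kN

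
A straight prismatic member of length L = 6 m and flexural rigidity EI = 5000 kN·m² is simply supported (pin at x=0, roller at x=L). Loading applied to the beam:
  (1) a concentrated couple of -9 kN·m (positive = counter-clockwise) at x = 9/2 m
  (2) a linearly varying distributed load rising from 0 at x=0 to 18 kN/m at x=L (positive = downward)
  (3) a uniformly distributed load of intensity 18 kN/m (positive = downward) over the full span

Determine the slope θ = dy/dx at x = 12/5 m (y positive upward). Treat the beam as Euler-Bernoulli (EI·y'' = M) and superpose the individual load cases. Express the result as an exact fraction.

θ(12/5) = -728667/50000000 rad

Load 1 — applied couple M₀=-9 kN·m at a=9/2 m (b=L-a=3/2):
  θ_1 = (M₀x²/(2L)+C₁)/EI  [x≤a] with C₁=M₀(3b²-L²)/(6L)=117/16 = ((-9)·(12/5)²/(2·6)+(117/16))/5000 = 1197/2000000 rad
Load 2 — triangular load w₀=18 kN/m (0→w₀ over full span):
  θ_2 = -w₀(7L⁴-30L²x²+15x⁴)/(360LEI) = -18·(7·6⁴-30·6²·(12/5)²+15·(12/5)⁴)/(360·6·5000) = -8721/1562500 rad
Load 3 — uniform load w=18 kN/m over full span:
  θ_3 = -w(L³-6Lx²+4x³)/(24EI) = -18·(6³-6·6·(12/5)²+4·(12/5)³)/(24·5000) = -2997/312500 rad
Superposition: θ = Σ θ_i = -728667/50000000 rad ≈ -0.014573 rad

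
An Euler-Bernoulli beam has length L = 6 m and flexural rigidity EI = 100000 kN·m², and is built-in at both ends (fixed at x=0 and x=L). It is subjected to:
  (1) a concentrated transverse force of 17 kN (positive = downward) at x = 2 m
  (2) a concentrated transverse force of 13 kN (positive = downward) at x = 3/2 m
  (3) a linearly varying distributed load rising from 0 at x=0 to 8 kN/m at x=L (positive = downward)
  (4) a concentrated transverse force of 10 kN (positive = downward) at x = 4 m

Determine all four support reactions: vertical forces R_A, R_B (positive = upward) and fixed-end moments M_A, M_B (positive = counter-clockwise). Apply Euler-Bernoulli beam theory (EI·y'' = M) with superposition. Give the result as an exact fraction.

Load 1 — point force P=17 kN at a=2 m (b=L-a=4):
  R_A = Pb²(3a+b)/L³ = 17·4²·(3·2+4)/6³ = 340/27 kN
  M_A = Pab²/L² = 17·2·4²/6² = 136/9 kN·m
  R_B = Pa²(a+3b)/L³ = 17·2²·(2+3·4)/6³ = 119/27 kN
  M_B = -Pa²b/L² = -17·2²·4/6² = -68/9 kN·m
Load 2 — point force P=13 kN at a=3/2 m (b=L-a=9/2):
  R_A = Pb²(3a+b)/L³ = 13·(9/2)²·(3·(3/2)+(9/2))/6³ = 351/32 kN
  M_A = Pab²/L² = 13·(3/2)·(9/2)²/6² = 351/32 kN·m
  R_B = Pa²(a+3b)/L³ = 13·(3/2)²·((3/2)+3·(9/2))/6³ = 65/32 kN
  M_B = -Pa²b/L² = -13·(3/2)²·(9/2)/6² = -117/32 kN·m
Load 3 — triangular load w₀=8 kN/m (0→w₀ over full span):
  R_A = 3w₀L/20 = 3·8·6/20 = 36/5 kN
  M_A = w₀L²/30 = 8·6²/30 = 48/5 kN·m
  R_B = 7w₀L/20 = 7·8·6/20 = 84/5 kN
  M_B = -w₀L²/20 = -8·6²/20 = -72/5 kN·m
Load 4 — point force P=10 kN at a=4 m (b=L-a=2):
  R_A = Pb²(3a+b)/L³ = 10·2²·(3·4+2)/6³ = 70/27 kN
  M_A = Pab²/L² = 10·4·2²/6² = 40/9 kN·m
  R_B = Pa²(a+3b)/L³ = 10·4²·(4+3·2)/6³ = 200/27 kN
  M_B = -Pa²b/L² = -10·4²·2/6² = -80/9 kN·m
Superposition: R_A = 144089/4320 kN, M_A = 57779/1440 kN·m, R_B = 132391/4320 kN, M_B = -49681/1440 kN·m

R_A = 144089/4320 kN, M_A = 57779/1440 kN·m, R_B = 132391/4320 kN, M_B = -49681/1440 kN·m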